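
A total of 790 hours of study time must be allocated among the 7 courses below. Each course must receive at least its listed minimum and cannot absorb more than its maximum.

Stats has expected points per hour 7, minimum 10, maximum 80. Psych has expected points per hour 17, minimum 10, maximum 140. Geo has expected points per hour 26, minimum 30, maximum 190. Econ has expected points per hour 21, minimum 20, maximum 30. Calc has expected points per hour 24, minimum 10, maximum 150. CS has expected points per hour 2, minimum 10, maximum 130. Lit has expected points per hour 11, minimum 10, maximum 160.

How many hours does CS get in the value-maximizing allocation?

Meeting every minimum uses 10+10+30+20+10+10+10 = 100 hours, leaving 690.
Rank by expected points per hour: Geo 26 > Calc 24 > Econ 21 > Psych 17 > Lit 11 > Stats 7 > CS 2.
Geo: +160 to 190 (cap) — 530 left.
Give Calc 140 more to hit its cap of 150 — 390 left.
Give Econ 10 more to hit its cap of 30 — 380 left.
Psych: +130 to 140 (cap) — 250 left.
Lit takes 150 more to reach its cap of 160 — 100 left.
Give Stats 70 more to hit its cap of 80 — 30 left.
Only 30 left; CS takes them to reach 40.

40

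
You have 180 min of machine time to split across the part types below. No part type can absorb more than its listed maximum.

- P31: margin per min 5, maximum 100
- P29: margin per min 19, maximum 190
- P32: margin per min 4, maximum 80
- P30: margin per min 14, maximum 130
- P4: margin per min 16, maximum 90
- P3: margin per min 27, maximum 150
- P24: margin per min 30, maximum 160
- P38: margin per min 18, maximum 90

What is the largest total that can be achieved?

5340

Rank by margin per min: P24 30 > P3 27 > P29 19 > P38 18 > P4 16 > P30 14 > P31 5 > P32 4.
Give P24 160 to hit its cap of 160 — 20 left.
P3 has room for 150 but only 20 remain, so it gets 20.
Total = 27×20 + 30×160 = 5340.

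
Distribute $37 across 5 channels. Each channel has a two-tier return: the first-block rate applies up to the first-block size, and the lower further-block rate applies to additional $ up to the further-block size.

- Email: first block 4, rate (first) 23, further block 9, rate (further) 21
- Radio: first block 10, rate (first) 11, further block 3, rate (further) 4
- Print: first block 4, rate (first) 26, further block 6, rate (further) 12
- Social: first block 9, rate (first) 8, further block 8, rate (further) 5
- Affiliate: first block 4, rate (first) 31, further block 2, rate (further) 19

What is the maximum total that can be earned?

707

Treat each block as its own option and order by rate: Affiliate/tier1 31 > Print/tier1 26 > Email/tier1 23 > Email/tier2 21 > Affiliate/tier2 19 > Print/tier2 12 > Radio/tier1 11 > Social/tier1 8 > Social/tier2 5 > Radio/tier2 4.
Fill Affiliate tier1 block (4 at 31) ; 33 left.
Fill Print tier1 block (4 at 26) ; 29 left.
Email tier1 at 23: fill all 4 ; 25 left.
Email/tier2 (21): +9 ; 16 left.
Affiliate/tier2 (19): +2 ; 14 left.
Fill Print tier2 block (6 at 12) ; 8 left.
8 remain; put them into Radio tier1 at 11.
Total = 31×4 + 26×4 + 23×4 + 21×9 + 19×2 + 12×6 + 11×8 = 707.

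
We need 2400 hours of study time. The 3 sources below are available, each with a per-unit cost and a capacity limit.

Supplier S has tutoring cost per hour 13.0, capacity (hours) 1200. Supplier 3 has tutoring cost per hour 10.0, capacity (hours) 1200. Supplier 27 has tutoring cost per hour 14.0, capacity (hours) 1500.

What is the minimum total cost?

Fill from the cheapest source first.
Supplier 3 (10.0): use full 1200 — 1200 hours to go.
Supplier S (13.0): use full 1200 — 0 hours to go.
Supplier 27: unused.
Cost = 1200×10.0 + 1200×13.0 = 27600.

27600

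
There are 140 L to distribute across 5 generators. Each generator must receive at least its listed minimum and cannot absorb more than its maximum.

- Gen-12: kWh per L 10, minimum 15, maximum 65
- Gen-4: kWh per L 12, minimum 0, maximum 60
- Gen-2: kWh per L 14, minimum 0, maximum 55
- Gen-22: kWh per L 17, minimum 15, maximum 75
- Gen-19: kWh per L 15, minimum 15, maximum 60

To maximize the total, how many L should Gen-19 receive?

50

Meeting every minimum uses 15+0+0+15+15 = 45 L, leaving 95.
Order the generators by kWh per L: Gen-22 17 > Gen-19 15 > Gen-2 14 > Gen-4 12 > Gen-12 10.
Give Gen-22 60 more to hit its cap of 75 — 35 left.
Only 35 left; Gen-19 takes them to reach 50.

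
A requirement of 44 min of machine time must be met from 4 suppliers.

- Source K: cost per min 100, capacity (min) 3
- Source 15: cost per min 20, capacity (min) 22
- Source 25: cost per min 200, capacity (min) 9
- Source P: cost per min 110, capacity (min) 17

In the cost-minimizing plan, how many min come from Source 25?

2

Cheapest first:
Source 15 at 20: take all 22 min — 22 still needed.
Source K (100): use full 3 — 19 min to go.
Source P at 110: take all 17 min — 2 still needed.
Source 25 at 200: take 2 of its 9 — requirement met.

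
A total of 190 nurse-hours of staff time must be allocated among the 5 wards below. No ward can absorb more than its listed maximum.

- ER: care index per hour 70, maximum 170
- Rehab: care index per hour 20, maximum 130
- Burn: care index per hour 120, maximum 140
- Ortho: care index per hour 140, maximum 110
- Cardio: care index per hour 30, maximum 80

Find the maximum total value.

Rank by care index per hour: Ortho 140 > Burn 120 > ER 70 > Cardio 30 > Rehab 20.
Ortho: +110 to 110 (cap) ; 80 left.
Burn has room for 140 but only 80 remain, so it gets 80.
Total = 120×80 + 140×110 = 25000.

25000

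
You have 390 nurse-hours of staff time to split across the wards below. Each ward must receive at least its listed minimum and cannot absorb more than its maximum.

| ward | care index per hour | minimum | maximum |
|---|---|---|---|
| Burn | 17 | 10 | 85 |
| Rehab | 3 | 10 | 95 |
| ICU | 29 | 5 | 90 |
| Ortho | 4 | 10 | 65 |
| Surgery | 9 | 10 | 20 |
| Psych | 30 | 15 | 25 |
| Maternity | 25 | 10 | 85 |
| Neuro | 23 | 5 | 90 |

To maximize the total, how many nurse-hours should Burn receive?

Meeting every minimum uses 10+10+5+10+10+15+10+5 = 75 nurse-hours, leaving 315.
Highest care index per hour first: Psych 30 > ICU 29 > Maternity 25 > Neuro 23 > Burn 17 > Surgery 9 > Ortho 4 > Rehab 3.
Give Psych 10 more to hit its cap of 25 ; 305 left.
Give ICU 85 more to hit its cap of 90 ; 220 left.
Maternity takes 75 more to reach its cap of 85 ; 145 left.
Neuro: +85 to 90 (cap) ; 60 left.
Burn: +60 (room for 75) → 70. Pool exhausted.

70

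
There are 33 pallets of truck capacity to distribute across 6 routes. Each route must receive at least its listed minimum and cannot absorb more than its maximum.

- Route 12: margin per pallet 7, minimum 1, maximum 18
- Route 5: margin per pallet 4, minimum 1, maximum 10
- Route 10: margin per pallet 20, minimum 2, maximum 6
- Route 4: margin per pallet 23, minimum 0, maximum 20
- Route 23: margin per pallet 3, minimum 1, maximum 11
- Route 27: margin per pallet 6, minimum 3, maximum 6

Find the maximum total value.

Meeting every minimum uses 1+1+2+0+1+3 = 8 pallets, leaving 25.
Rank by margin per pallet: Route 4 23 > Route 10 20 > Route 12 7 > Route 27 6 > Route 5 4 > Route 23 3.
Route 4: +20 to 20 (cap) → 5 left.
Route 10: +4 to 6 (cap) → 1 left.
Only 1 left; Route 12 takes them to reach 2.
Total = 7×2 + 4×1 + 20×6 + 23×20 + 3×1 + 6×3 = 619.

619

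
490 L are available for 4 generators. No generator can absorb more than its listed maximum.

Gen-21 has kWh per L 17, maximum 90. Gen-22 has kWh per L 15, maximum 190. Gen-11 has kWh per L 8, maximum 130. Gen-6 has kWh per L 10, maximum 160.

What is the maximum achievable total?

Highest kWh per L first: Gen-21 17 > Gen-22 15 > Gen-6 10 > Gen-11 8.
Give Gen-21 90 to hit its cap of 90 ; 400 left.
Gen-22: +190 to 190 (cap) ; 210 left.
Gen-6: +160 to 160 (cap) ; 50 left.
Gen-11: +50 (room for 130) → 50. Pool exhausted.
Total = 17×90 + 15×190 + 8×50 + 10×160 = 6380.

6380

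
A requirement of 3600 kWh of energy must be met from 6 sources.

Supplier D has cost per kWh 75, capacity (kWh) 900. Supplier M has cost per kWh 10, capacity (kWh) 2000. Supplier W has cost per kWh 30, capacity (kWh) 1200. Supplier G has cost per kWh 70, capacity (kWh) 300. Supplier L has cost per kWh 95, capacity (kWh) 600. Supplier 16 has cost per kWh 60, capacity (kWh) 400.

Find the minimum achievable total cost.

80000

Cheapest first:
Supplier M (10): use full 2000 ; 1600 kWh to go.
Supplier W (30): use full 1200 ; 400 kWh to go.
Supplier 16 at 60: take all 400 kWh ; 0 still needed.
Supplier G, Supplier D, Supplier L: unused.
Cost = 2000×10 + 1200×30 + 400×60 = 80000.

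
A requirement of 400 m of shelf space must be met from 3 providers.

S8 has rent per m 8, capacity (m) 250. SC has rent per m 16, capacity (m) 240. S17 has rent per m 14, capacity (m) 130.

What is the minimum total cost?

Fill from the cheapest provider first.
Take 250 from S8 at 8 — need 150 more.
Take 130 from S17 at 14 — need 20 more.
SC (16): take the remaining 20 — done.
Cost = 250×8 + 130×14 + 20×16 = 4140.

4140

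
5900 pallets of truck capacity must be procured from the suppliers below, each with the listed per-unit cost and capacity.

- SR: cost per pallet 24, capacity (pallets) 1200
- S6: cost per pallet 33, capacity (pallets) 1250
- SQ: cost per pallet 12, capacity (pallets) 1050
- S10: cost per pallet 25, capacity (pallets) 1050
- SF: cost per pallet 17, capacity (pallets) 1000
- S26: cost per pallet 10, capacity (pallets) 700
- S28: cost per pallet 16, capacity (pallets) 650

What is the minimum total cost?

Cheapest first:
Take 700 from S26 at 10 → need 5200 more.
Take 1050 from SQ at 12 → need 4150 more.
Take 650 from S28 at 16 → need 3500 more.
SF at 17: take all 1000 pallets → 2500 still needed.
Take 1200 from SR at 24 → need 1300 more.
Take 1050 from S10 at 25 → need 250 more.
S6 (33): take the remaining 250 → done.
Cost = 700×10 + 1050×12 + 650×16 + 1000×17 + 1200×24 + 1050×25 + 250×33 = 110300.

110300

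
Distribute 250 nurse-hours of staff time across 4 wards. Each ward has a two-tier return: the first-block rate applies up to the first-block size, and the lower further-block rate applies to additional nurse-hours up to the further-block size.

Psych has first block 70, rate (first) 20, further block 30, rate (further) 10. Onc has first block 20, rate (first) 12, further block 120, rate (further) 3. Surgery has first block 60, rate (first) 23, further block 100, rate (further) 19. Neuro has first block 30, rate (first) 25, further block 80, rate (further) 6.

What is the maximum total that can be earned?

5240

Rank every tier by rate: Neuro/first 25 > Surgery/first 23 > Psych/first 20 > Surgery/second 19 > Onc/first 12 > Psych/second 10 > Neuro/second 6 > Onc/second 3.
Fill Neuro first block (30 at 25) — 220 left.
Surgery/first (23): +60 — 160 left.
Psych first at 20: fill all 70 — 90 left.
Surgery/second: +90 of 100 at 19; pool empty.
Total = 25×30 + 23×60 + 20×70 + 19×90 = 5240.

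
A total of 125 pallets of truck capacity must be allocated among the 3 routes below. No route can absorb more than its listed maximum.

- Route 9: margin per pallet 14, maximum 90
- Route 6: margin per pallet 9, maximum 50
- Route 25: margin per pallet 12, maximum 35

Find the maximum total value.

1680

Rank by margin per pallet: Route 9 14 > Route 25 12 > Route 6 9.
Route 9: +90 to 90 (cap) ; 35 left.
Route 25: +35 to 35 (cap) ; 0 left.
Total = 14×90 + 12×35 = 1680.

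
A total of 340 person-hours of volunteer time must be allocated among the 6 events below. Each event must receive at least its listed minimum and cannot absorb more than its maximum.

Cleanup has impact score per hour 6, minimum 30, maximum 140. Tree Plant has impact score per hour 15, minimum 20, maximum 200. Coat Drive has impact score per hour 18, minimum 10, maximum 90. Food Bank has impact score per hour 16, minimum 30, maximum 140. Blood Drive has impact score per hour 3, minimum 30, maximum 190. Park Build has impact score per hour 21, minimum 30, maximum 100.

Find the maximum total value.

Meeting every minimum uses 30+20+10+30+30+30 = 150 person-hours, leaving 190.
Highest impact score per hour first: Park Build 21 > Coat Drive 18 > Food Bank 16 > Tree Plant 15 > Cleanup 6 > Blood Drive 3.
Park Build takes 70 more to reach its cap of 100 ; 120 left.
Give Coat Drive 80 more to hit its cap of 90 ; 40 left.
Food Bank has room for 110 more but only 40 remain, so it gets 70.
Total = 6×30 + 15×20 + 18×90 + 16×70 + 3×30 + 21×100 = 5410.

5410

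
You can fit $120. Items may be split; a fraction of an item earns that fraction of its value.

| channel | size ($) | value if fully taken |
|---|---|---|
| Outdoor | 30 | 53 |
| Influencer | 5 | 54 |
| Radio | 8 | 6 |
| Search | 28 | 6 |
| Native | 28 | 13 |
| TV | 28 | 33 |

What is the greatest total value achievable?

Best value per unit of size first: Influencer 54/5≈10.8, Outdoor 53/30≈1.77, TV 33/28≈1.18, Radio 6/8≈0.75, Native 13/28≈0.464, Search 6/28≈0.214.
Influencer: take in full, 5 $ for value 54 — 115 left.
All 30 $ of Outdoor fit (value 53) — 85 remain.
Take all of TV (28 $, value 33) — 57 $ left.
Take all of Radio (8 $, value 6) — 49 $ left.
Take all of Native (28 $, value 13) — 21 $ left.
21 $ left: a 21/28 share of Search gives 6×21/28 = 4.5.
Total value = 163.5.

163.5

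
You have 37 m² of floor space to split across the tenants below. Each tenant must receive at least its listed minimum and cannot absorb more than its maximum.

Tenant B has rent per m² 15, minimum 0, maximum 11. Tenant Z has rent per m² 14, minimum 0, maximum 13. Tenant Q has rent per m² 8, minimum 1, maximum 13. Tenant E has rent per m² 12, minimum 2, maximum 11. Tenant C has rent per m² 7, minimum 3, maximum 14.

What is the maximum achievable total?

484

Meeting every minimum uses 0+0+1+2+3 = 6 m², leaving 31.
Order the tenants by rent per m²: Tenant B 15 > Tenant Z 14 > Tenant E 12 > Tenant Q 8 > Tenant C 7.
Tenant B: +11 to 11 (cap) ; 20 left.
Tenant Z: +13 to 13 (cap) ; 7 left.
Only 7 left; Tenant E takes them to reach 9.
Total = 15×11 + 14×13 + 8×1 + 12×9 + 7×3 = 484.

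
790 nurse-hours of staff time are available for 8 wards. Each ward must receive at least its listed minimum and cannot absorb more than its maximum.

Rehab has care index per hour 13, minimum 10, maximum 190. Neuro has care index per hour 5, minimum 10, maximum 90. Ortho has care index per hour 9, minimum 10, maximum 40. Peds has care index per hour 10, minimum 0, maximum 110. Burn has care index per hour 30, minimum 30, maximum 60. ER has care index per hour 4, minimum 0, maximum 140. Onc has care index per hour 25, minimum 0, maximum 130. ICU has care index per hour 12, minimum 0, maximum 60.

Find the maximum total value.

Meeting every minimum uses 10+10+10+0+30+0+0+0 = 60 nurse-hours, leaving 730.
Rank by care index per hour: Burn 30 > Onc 25 > Rehab 13 > ICU 12 > Peds 10 > Ortho 9 > Neuro 5 > ER 4.
Give Burn 30 more to hit its cap of 60 — 700 left.
Onc: +130 to 130 (cap) — 570 left.
Give Rehab 180 more to hit its cap of 190 — 390 left.
ICU takes 60 more to reach its cap of 60 — 330 left.
Peds: +110 to 110 (cap) — 220 left.
Give Ortho 30 more to hit its cap of 40 — 190 left.
Give Neuro 80 more to hit its cap of 90 — 110 left.
Only 110 left; ER takes them to reach 110.
Total = 13×190 + 5×90 + 9×40 + 10×110 + 30×60 + 4×110 + 25×130 + 12×60 = 10590.

10590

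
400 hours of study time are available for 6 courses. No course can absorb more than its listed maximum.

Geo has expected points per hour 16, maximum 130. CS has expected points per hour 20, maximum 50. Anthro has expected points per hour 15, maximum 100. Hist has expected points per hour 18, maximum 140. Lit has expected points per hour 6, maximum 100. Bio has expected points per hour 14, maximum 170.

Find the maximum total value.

Highest expected points per hour first: CS 20 > Hist 18 > Geo 16 > Anthro 15 > Bio 14 > Lit 6.
CS: +50 to 50 (cap) ; 350 left.
Give Hist 140 to hit its cap of 140 ; 210 left.
Give Geo 130 to hit its cap of 130 ; 80 left.
Anthro: +80 (room for 100) → 80. Pool exhausted.
Total = 16×130 + 20×50 + 15×80 + 18×140 = 6800.

6800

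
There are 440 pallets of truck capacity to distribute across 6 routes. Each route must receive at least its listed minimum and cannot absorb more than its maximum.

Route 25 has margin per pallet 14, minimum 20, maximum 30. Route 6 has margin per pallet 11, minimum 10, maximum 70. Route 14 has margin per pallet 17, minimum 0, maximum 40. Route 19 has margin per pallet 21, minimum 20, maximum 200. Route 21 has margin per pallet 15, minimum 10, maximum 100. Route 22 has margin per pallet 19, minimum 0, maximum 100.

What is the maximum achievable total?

Meeting every minimum uses 20+10+0+20+10+0 = 60 pallets, leaving 380.
Rank by margin per pallet: Route 19 21 > Route 22 19 > Route 14 17 > Route 21 15 > Route 25 14 > Route 6 11.
Route 19: +180 to 200 (cap) → 200 left.
Route 22 takes 100 more to reach its cap of 100 → 100 left.
Route 14: +40 to 40 (cap) → 60 left.
Route 21: +60 (room for 90) → 70. Pool exhausted.
Total = 14×20 + 11×10 + 17×40 + 21×200 + 15×70 + 19×100 = 8220.

8220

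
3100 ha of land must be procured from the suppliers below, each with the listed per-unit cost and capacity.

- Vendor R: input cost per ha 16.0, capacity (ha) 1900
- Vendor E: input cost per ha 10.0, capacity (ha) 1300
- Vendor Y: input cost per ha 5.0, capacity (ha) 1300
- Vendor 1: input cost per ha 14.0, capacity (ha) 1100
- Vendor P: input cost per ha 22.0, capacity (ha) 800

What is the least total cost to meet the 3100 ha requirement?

Use suppliers in increasing cost order.
Vendor Y at 5.0: take all 1300 ha → 1800 still needed.
Vendor E (10.0): use full 1300 → 500 ha to go.
Vendor 1 at 14.0: take 500 of its 1100 → requirement met.
Vendor R, Vendor P: unused.
Cost = 1300×5.0 + 1300×10.0 + 500×14.0 = 26500.

26500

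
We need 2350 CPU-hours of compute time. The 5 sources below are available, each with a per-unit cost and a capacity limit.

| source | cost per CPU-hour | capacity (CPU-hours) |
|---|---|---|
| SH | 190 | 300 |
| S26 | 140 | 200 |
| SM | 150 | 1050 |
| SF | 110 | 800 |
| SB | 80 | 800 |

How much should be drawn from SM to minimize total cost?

550

Fill from the cheapest source first.
SB (80): use full 800 — 1550 CPU-hours to go.
Take 800 from SF at 110 — need 750 more.
Take 200 from S26 at 140 — need 550 more.
SM at 150: take 550 of its 1050 — requirement met.
SH: unused.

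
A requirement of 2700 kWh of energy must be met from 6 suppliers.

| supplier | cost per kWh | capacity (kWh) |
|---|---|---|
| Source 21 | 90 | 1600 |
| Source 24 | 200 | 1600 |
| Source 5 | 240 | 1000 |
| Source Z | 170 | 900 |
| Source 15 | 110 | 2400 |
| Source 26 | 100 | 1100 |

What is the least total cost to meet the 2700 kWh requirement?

254000

Fill from the cheapest supplier first.
Source 21 (90): use full 1600 — 1100 kWh to go.
Source 26 (100): use full 1100 — 0 kWh to go.
Source 15, Source Z, Source 24, Source 5: unused.
Cost = 1600×90 + 1100×100 = 254000.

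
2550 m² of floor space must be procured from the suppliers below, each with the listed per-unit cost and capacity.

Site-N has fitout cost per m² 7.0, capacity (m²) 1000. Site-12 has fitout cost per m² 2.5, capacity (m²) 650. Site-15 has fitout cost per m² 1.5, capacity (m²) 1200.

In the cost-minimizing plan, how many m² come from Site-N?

Cheapest first:
Take 1200 from Site-15 at 1.5 — need 1350 more.
Site-12 (2.5): use full 650 — 700 m² to go.
Site-N (7.0): take the remaining 700 — done.

700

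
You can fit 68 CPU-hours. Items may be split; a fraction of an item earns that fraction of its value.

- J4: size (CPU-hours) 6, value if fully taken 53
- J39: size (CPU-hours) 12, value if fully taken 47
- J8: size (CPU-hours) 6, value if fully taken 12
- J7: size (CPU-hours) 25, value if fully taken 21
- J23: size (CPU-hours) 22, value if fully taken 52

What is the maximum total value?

Sort by value density: J4 53/6≈8.83, J39 47/12≈3.92, J23 52/22≈2.36, J8 12/6≈2, J7 21/25≈0.84.
Take all of J4 (6 CPU-hours, value 53) ; 62 CPU-hours left.
J39: take in full, 12 CPU-hours for value 47 ; 50 left.
All 22 CPU-hours of J23 fit (value 52) ; 28 remain.
Take all of J8 (6 CPU-hours, value 12) ; 22 CPU-hours left.
Fill the last 22 CPU-hours with part of J7: 22/25 of it earns 18.48.
Total value = 182.48.

182.48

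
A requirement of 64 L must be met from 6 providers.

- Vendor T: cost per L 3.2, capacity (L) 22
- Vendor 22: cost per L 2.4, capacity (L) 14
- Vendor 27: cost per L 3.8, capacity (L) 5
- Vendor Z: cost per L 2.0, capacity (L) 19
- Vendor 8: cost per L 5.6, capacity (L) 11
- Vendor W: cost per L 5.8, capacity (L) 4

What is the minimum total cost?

183.4

Cheapest first:
Vendor Z (2.0): use full 19 → 45 L to go.
Vendor 22 (2.4): use full 14 → 31 L to go.
Vendor T at 3.2: take all 22 L → 9 still needed.
Vendor 27 (3.8): use full 5 → 4 L to go.
Vendor 8 at 5.6: take 4 of its 11 → requirement met.
Vendor W: unused.
Cost = 19×2.0 + 14×2.4 + 22×3.2 + 5×3.8 + 4×5.6 = 183.4.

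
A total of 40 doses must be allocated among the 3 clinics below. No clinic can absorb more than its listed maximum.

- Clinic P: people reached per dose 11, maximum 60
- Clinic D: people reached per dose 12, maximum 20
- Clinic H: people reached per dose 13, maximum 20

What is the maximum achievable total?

500

Order the clinics by people reached per dose: Clinic H 13 > Clinic D 12 > Clinic P 11.
Clinic H takes 20 to reach its cap of 20 ; 20 left.
Clinic D: +20 to 20 (cap) ; 0 left.
Total = 12×20 + 13×20 = 500.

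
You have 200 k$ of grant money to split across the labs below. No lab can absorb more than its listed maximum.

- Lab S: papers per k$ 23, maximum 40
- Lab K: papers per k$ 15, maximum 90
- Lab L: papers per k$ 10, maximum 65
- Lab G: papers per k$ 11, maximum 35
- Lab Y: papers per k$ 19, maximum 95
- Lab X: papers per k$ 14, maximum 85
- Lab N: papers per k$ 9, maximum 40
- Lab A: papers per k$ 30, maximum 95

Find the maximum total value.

5005

Order the labs by papers per k$: Lab A 30 > Lab S 23 > Lab Y 19 > Lab K 15 > Lab X 14 > Lab G 11 > Lab L 10 > Lab N 9.
Lab A takes 95 to reach its cap of 95 — 105 left.
Lab S: +40 to 40 (cap) — 65 left.
Lab Y: +65 (room for 95) → 65. Pool exhausted.
Total = 23×40 + 19×65 + 30×95 = 5005.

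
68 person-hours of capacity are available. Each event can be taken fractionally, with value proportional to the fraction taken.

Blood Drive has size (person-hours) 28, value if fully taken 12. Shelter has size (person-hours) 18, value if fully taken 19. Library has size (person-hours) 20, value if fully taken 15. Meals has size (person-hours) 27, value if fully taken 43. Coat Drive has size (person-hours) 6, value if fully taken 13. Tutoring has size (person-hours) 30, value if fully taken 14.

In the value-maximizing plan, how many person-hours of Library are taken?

Best value per unit of size first: Coat Drive 13/6≈2.17, Meals 43/27≈1.59, Shelter 19/18≈1.06, Library 15/20≈0.75, Tutoring 14/30≈0.467, Blood Drive 12/28≈0.429.
Take all of Coat Drive (6 person-hours, value 13) ; 62 person-hours left.
All 27 person-hours of Meals fit (value 43) ; 35 remain.
Take all of Shelter (18 person-hours, value 19) ; 17 person-hours left.
17 person-hours left: a 17/20 share of Library gives 15×17/20 = 12.75.

17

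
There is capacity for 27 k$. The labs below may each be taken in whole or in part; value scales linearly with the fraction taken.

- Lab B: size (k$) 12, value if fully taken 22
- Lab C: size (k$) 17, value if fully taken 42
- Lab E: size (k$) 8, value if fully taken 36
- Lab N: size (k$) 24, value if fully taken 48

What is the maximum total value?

Best value per unit of size first: Lab E 36/8≈4.5, Lab C 42/17≈2.47, Lab N 48/24≈2, Lab B 22/12≈1.83.
All 8 k$ of Lab E fit (value 36) — 19 remain.
Take all of Lab C (17 k$, value 42) — 2 k$ left.
2 k$ left: a 2/24 share of Lab N gives 48×2/24 = 4.
Total value = 82.

82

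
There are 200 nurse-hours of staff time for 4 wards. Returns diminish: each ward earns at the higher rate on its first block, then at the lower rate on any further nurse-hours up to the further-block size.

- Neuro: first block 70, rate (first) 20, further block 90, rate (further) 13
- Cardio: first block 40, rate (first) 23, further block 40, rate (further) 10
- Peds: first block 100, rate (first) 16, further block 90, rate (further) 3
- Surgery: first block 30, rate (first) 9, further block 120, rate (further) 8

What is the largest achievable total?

Rank every tier by rate: Cardio/tier1 23 > Neuro/tier1 20 > Peds/tier1 16 > Neuro/tier2 13 > Cardio/tier2 10 > Surgery/tier1 9 > Surgery/tier2 8 > Peds/tier2 3.
Fill Cardio tier1 block (40 at 23) ; 160 left.
Fill Neuro tier1 block (70 at 20) ; 90 left.
Peds/tier1: +90 of 100 at 16; pool empty.
Total = 23×40 + 20×70 + 16×90 = 3760.

3760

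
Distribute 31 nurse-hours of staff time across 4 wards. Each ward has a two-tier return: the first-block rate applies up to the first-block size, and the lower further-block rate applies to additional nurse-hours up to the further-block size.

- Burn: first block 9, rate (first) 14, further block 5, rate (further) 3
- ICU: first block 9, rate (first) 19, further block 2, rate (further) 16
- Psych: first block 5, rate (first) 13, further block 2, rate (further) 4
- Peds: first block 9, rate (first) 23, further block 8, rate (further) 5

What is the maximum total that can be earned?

562

Treat each block as its own option and order by rate: Peds/T1 23 > ICU/T1 19 > ICU/T2 16 > Burn/T1 14 > Psych/T1 13 > Peds/T2 5 > Psych/T2 4 > Burn/T2 3.
Peds/T1 (23): +9 → 22 left.
Fill ICU T1 block (9 at 19) → 13 left.
ICU T2 at 16: fill all 2 → 11 left.
Burn T1 at 14: fill all 9 → 2 left.
Psych T1 at 13: only 2 left, fill 2.
Total = 23×9 + 19×9 + 16×2 + 14×9 + 13×2 = 562.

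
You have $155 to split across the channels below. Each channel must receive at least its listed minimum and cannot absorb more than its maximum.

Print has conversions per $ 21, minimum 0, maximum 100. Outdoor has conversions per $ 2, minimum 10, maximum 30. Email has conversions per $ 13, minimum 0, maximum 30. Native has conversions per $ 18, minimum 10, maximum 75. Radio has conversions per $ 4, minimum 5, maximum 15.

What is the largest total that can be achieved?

Meeting every minimum uses 0+10+0+10+5 = 25 $, leaving 130.
Highest conversions per $ first: Print 21 > Native 18 > Email 13 > Radio 4 > Outdoor 2.
Give Print 100 more to hit its cap of 100 — 30 left.
Native has room for 65 more but only 30 remain, so it gets 40.
Total = 21×100 + 2×10 + 18×40 + 4×5 = 2860.

2860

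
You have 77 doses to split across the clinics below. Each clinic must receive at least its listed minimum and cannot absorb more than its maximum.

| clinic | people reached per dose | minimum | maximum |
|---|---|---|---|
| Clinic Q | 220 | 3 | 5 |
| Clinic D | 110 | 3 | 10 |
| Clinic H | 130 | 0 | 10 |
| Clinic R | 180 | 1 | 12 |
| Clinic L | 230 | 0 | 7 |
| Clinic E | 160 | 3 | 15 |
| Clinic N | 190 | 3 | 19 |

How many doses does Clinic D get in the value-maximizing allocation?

Meeting every minimum uses 3+3+0+1+0+3+3 = 13 doses, leaving 64.
Order the clinics by people reached per dose: Clinic L 230 > Clinic Q 220 > Clinic N 190 > Clinic R 180 > Clinic E 160 > Clinic H 130 > Clinic D 110.
Clinic L: +7 to 7 (cap) ; 57 left.
Clinic Q: +2 to 5 (cap) ; 55 left.
Clinic N takes 16 more to reach its cap of 19 ; 39 left.
Clinic R takes 11 more to reach its cap of 12 ; 28 left.
Give Clinic E 12 more to hit its cap of 15 ; 16 left.
Clinic H takes 10 more to reach its cap of 10 ; 6 left.
Only 6 left; Clinic D takes them to reach 9.

9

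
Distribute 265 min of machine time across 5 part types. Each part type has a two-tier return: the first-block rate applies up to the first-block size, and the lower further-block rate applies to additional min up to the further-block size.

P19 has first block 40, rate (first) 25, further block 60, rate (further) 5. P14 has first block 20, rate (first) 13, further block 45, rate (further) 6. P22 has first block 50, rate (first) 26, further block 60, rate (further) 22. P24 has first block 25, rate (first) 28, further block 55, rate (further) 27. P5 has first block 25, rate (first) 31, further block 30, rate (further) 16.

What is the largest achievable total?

6740

Treat each block as its own option and order by rate: P5/T1 31 > P24/T1 28 > P24/T2 27 > P22/T1 26 > P19/T1 25 > P22/T2 22 > P5/T2 16 > P14/T1 13 > P14/T2 6 > P19/T2 5.
P5 T1 at 31: fill all 25 ; 240 left.
P24/T1 (28): +25 ; 215 left.
P24 T2 at 27: fill all 55 ; 160 left.
Fill P22 T1 block (50 at 26) ; 110 left.
P19/T1 (25): +40 ; 70 left.
P22/T2 (22): +60 ; 10 left.
P5/T2: +10 of 30 at 16; pool empty.
Total = 31×25 + 28×25 + 27×55 + 26×50 + 25×40 + 22×60 + 16×10 = 6740.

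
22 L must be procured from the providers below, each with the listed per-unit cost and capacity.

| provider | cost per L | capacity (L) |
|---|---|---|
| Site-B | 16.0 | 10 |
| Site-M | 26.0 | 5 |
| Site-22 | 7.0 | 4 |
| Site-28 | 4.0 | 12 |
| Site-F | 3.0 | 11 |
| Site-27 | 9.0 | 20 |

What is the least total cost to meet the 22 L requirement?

Use providers in increasing cost order.
Site-F at 3.0: take all 11 L — 11 still needed.
Site-28 at 4.0: take 11 of its 12 — requirement met.
Site-22, Site-27, Site-B, Site-M: unused.
Cost = 11×3.0 + 11×4.0 = 77.

77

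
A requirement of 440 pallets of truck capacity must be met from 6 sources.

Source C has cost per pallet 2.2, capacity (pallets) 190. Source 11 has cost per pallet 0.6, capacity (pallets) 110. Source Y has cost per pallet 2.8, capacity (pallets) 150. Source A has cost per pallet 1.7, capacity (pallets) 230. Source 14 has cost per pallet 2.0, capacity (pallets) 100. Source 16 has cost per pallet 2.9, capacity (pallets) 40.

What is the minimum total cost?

Cheapest first:
Source 11 (0.6): use full 110 ; 330 pallets to go.
Take 230 from Source A at 1.7 ; need 100 more.
Take 100 from Source 14 at 2.0 ; need 0 more.
Source C, Source Y, Source 16: unused.
Cost = 110×0.6 + 230×1.7 + 100×2.0 = 657.

657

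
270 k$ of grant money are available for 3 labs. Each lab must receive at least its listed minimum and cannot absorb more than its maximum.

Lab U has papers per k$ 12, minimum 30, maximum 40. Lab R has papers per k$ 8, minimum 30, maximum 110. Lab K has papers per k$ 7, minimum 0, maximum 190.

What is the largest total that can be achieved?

Meeting every minimum uses 30+30+0 = 60 k$, leaving 210.
Order the labs by papers per k$: Lab U 12 > Lab R 8 > Lab K 7.
Lab U: +10 to 40 (cap) → 200 left.
Give Lab R 80 more to hit its cap of 110 → 120 left.
Lab K: +120 (room for 190) → 120. Pool exhausted.
Total = 12×40 + 8×110 + 7×120 = 2200.

2200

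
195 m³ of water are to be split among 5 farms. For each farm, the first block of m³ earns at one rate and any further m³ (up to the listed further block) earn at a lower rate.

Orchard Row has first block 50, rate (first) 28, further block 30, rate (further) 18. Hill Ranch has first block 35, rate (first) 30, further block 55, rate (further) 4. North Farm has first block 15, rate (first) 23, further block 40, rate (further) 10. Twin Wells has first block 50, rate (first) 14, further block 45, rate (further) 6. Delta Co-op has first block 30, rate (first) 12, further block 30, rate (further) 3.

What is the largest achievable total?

4215

Treat each block as its own option and order by rate: Hill Ranch/tier1 30 > Orchard Row/tier1 28 > North Farm/tier1 23 > Orchard Row/tier2 18 > Twin Wells/tier1 14 > Delta Co-op/tier1 12 > North Farm/tier2 10 > Twin Wells/tier2 6 > Hill Ranch/tier2 4 > Delta Co-op/tier2 3.
Fill Hill Ranch tier1 block (35 at 30) — 160 left.
Orchard Row/tier1 (28): +50 — 110 left.
Fill North Farm tier1 block (15 at 23) — 95 left.
Fill Orchard Row tier2 block (30 at 18) — 65 left.
Twin Wells tier1 at 14: fill all 50 — 15 left.
Delta Co-op tier1 at 12: only 15 left, fill 15.
Total = 30×35 + 28×50 + 23×15 + 18×30 + 14×50 + 12×15 = 4215.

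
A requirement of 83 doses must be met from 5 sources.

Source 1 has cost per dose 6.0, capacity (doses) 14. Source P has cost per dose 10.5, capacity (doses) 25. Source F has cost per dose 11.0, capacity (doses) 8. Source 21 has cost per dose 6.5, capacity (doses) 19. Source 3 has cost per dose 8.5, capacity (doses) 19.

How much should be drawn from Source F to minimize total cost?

Use sources in increasing cost order.
Source 1 at 6.0: take all 14 doses → 69 still needed.
Source 21 at 6.5: take all 19 doses → 50 still needed.
Take 19 from Source 3 at 8.5 → need 31 more.
Source P at 10.5: take all 25 doses → 6 still needed.
Source F (11.0): take the remaining 6 → done.

6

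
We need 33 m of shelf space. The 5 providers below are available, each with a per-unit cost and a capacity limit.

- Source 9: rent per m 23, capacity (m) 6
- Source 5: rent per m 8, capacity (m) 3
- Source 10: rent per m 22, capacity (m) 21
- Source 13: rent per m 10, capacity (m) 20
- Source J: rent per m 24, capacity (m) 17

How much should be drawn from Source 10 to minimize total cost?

Fill from the cheapest provider first.
Source 5 at 8: take all 3 m ; 30 still needed.
Take 20 from Source 13 at 10 ; need 10 more.
Source 10 (22): take the remaining 10 ; done.
Source 9, Source J: unused.

10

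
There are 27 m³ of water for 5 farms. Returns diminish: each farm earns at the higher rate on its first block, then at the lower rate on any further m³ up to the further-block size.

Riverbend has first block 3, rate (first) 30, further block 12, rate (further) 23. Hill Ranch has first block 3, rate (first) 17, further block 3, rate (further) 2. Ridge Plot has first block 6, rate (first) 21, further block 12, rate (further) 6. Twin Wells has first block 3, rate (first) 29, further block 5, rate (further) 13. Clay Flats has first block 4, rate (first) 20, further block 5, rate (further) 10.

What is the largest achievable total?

Treat each block as its own option and order by rate: Riverbend/first 30 > Twin Wells/first 29 > Riverbend/second 23 > Ridge Plot/first 21 > Clay Flats/first 20 > Hill Ranch/first 17 > Twin Wells/second 13 > Clay Flats/second 10 > Ridge Plot/second 6 > Hill Ranch/second 2.
Fill Riverbend first block (3 at 30) → 24 left.
Twin Wells/first (29): +3 → 21 left.
Riverbend second at 23: fill all 12 → 9 left.
Ridge Plot first at 21: fill all 6 → 3 left.
Clay Flats/first: +3 of 4 at 20; pool empty.
Total = 30×3 + 29×3 + 23×12 + 21×6 + 20×3 = 639.

639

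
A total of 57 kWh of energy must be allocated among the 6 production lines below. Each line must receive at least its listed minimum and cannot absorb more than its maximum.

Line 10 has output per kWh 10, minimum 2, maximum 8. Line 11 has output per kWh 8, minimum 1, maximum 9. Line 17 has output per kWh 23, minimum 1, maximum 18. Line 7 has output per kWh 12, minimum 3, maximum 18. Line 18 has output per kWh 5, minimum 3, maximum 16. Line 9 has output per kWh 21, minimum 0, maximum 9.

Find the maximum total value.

Meeting every minimum uses 2+1+1+3+3+0 = 10 kWh, leaving 47.
Highest output per kWh first: Line 17 23 > Line 9 21 > Line 7 12 > Line 10 10 > Line 11 8 > Line 18 5.
Line 17 takes 17 more to reach its cap of 18 → 30 left.
Give Line 9 9 more to hit its cap of 9 → 21 left.
Line 7 takes 15 more to reach its cap of 18 → 6 left.
Give Line 10 6 more to hit its cap of 8 → 0 left.
Total = 10×8 + 8×1 + 23×18 + 12×18 + 5×3 + 21×9 = 922.

922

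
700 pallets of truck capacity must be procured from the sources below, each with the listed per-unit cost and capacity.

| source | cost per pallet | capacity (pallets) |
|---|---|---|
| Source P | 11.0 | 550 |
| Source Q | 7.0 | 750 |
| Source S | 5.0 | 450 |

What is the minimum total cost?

Use sources in increasing cost order.
Source S (5.0): use full 450 ; 250 pallets to go.
Source Q at 7.0: take 250 of its 750 ; requirement met.
Source P: unused.
Cost = 450×5.0 + 250×7.0 = 4000.

4000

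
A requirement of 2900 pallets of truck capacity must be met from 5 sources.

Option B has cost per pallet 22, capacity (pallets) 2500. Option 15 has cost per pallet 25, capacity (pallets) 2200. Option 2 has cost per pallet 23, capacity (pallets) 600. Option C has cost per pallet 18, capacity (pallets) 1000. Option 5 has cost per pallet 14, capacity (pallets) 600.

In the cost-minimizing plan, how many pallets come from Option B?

1300

Fill from the cheapest source first.
Option 5 (14): use full 600 → 2300 pallets to go.
Option C (18): use full 1000 → 1300 pallets to go.
Option B at 22: take 1300 of its 2500 → requirement met.
Option 2, Option 15: unused.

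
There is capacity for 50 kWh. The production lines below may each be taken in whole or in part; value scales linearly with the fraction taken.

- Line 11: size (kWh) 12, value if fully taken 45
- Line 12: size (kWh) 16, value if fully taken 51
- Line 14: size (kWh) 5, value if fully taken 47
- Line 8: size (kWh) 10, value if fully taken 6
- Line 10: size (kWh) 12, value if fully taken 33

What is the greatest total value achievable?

Best value per unit of size first: Line 14 47/5≈9.4, Line 11 45/12≈3.75, Line 12 51/16≈3.19, Line 10 33/12≈2.75, Line 8 6/10≈0.6.
Line 14: take in full, 5 kWh for value 47 — 45 left.
All 12 kWh of Line 11 fit (value 45) — 33 remain.
Line 12: take in full, 16 kWh for value 51 — 17 left.
All 12 kWh of Line 10 fit (value 33) — 5 remain.
Fill the last 5 kWh with part of Line 8: 5/10 of it earns 3.
Total value = 179.

179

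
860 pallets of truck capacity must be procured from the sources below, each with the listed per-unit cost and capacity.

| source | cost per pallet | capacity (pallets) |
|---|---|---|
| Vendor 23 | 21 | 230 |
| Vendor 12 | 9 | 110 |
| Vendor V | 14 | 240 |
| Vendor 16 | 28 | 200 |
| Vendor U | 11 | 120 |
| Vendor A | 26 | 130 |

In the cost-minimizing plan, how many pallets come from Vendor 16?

30

Fill from the cheapest source first.
Vendor 12 at 9: take all 110 pallets ; 750 still needed.
Vendor U (11): use full 120 ; 630 pallets to go.
Vendor V at 14: take all 240 pallets ; 390 still needed.
Vendor 23 (21): use full 230 ; 160 pallets to go.
Take 130 from Vendor A at 26 ; need 30 more.
Take 30 from Vendor 16 at 28 to finish.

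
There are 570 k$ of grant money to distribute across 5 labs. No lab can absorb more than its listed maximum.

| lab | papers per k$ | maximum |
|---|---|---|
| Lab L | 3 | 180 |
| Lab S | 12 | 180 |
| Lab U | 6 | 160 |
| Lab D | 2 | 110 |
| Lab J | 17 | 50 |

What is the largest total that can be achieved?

4510

Order the labs by papers per k$: Lab J 17 > Lab S 12 > Lab U 6 > Lab L 3 > Lab D 2.
Lab J: +50 to 50 (cap) ; 520 left.
Lab S: +180 to 180 (cap) ; 340 left.
Lab U takes 160 to reach its cap of 160 ; 180 left.
Lab L takes 180 to reach its cap of 180 ; 0 left.
Total = 3×180 + 12×180 + 6×160 + 17×50 = 4510.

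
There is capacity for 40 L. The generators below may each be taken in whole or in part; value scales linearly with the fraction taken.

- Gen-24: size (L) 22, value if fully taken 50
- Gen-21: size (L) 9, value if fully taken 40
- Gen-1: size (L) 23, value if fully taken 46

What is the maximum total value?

108

Rank by value-to-size ratio: Gen-21 40/9≈4.44, Gen-24 50/22≈2.27, Gen-1 46/23≈2.
Gen-21: take in full, 9 L for value 40 → 31 left.
Gen-24: take in full, 22 L for value 50 → 9 left.
Only 9 L remain; take 9/23 of Gen-1 for value 46×9/23 = 18.
Total value = 108.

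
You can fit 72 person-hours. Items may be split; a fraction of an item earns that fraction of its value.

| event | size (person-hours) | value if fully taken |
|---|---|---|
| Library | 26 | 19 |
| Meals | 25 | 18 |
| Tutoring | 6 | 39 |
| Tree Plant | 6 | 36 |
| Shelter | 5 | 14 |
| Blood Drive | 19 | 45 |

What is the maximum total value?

Best value per unit of size first: Tutoring 39/6≈6.5, Tree Plant 36/6≈6, Shelter 14/5≈2.8, Blood Drive 45/19≈2.37, Library 19/26≈0.731, Meals 18/25≈0.72.
Take all of Tutoring (6 person-hours, value 39) ; 66 person-hours left.
Take all of Tree Plant (6 person-hours, value 36) ; 60 person-hours left.
All 5 person-hours of Shelter fit (value 14) ; 55 remain.
Blood Drive: take in full, 19 person-hours for value 45 ; 36 left.
All 26 person-hours of Library fit (value 19) ; 10 remain.
Only 10 person-hours remain; take 10/25 of Meals for value 18×10/25 = 7.2.
Total value = 160.2.

160.2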